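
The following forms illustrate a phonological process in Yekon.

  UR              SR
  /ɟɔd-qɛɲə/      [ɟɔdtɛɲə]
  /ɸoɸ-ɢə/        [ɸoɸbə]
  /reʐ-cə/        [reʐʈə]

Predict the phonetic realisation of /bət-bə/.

The data show progressive place assimilation: /q/ → [t] after /d/; /ɢ/ → [b] after /ɸ/; /c/ → [ʈ] after /ʐ/. In each pair only place changes, matching the preceding consonant, while manner and voice stay constant.
/b/ is a voiced bilabial stop. The preceding trigger /t/ is alveolar, so /b/ must become alveolar as well.
Changing only its place to alveolar gives [d] — the voiced alveolar stop.

[bətdə]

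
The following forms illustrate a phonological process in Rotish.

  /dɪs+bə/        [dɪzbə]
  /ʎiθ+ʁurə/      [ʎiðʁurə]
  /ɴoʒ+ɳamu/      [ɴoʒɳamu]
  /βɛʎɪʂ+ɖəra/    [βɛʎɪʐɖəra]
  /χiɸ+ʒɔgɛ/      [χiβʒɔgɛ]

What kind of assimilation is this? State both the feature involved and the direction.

The segment that alternates is /s/, which surfaces as [z] when adjacent to /b/.
/s/ is voiceless while /b/ is voiced; the output [z] is voiced, matching the trigger — so the feature that spreads is voicing.
Place and manner are unchanged, so the assimilation is partial, not total.
The other alternating forms pattern the same way: /θ/ → [ð] before /ʁ/ (voiceless → voiced, matching voiced); /ʂ/ → [ʐ] before /ɖ/ (voiceless → voiced, matching voiced); /ɸ/ → [β] before /ʒ/ (voiceless → voiced, matching voiced) — only voicing changes, and always toward the following segment.
No alternation appears in [ɴoʒɳamu]: there the adjacent consonants already agree in voicing (/ʒ/ and /ɳ/ are both voiced), so this form is consistent with the same rule.
Since the segment that changes precedes the conditioning segment, the assimilation is regressive.

regressive voicing assimilation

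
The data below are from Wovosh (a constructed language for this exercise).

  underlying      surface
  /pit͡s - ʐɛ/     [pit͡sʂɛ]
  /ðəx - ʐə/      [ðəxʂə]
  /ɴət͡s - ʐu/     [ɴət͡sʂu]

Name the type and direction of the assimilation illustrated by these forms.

The segment that alternates is /ʐ/, which surfaces as [ʂ] when adjacent to /t͡s/.
/ʐ/ is voiced while /t͡s/ is voiceless; the output [ʂ] is voiceless, matching the trigger — so the feature that spreads is voicing.
Place and manner are unchanged, so the assimilation is partial, not total.
Checking the remaining alternation: /ʐ/ → [ʂ] after /x/ (voiced → voiceless, matching voiceless) — only voicing changes, and always toward the preceding segment.
The trigger is the preceding segment, so the direction is progressive (perseverative).

progressive voicing assimilation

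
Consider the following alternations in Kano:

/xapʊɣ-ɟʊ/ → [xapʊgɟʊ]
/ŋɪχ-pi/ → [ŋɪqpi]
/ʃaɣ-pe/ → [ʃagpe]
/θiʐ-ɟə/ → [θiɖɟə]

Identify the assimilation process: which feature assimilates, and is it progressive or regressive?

Underlying /ɣ/ is realised as [g] next to /ɟ/; /ɟ/ itself does not change.
/ɣ/ is a fricative while /ɟ/ is a stop; the output [g] is a stop, matching the trigger — so the feature that spreads is manner.
Place and voice are unchanged, so the assimilation is partial, not total.
The other alternating forms pattern the same way: /χ/ → [q] before /p/ (fricative → stop, matching a stop); /ɣ/ → [g] before /p/ (fricative → stop, matching a stop); /ʐ/ → [ɖ] before /ɟ/ (fricative → stop, matching a stop) — only manner changes, and always toward the following segment.
The trigger is the following segment, so the direction is regressive (anticipatory).

regressive manner assimilation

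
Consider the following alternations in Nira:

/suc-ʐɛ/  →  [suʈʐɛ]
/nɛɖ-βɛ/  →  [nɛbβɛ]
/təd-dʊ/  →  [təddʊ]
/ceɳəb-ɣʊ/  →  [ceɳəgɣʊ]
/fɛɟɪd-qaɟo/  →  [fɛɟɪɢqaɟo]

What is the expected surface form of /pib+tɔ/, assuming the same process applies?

The data show regressive place assimilation: /c/ → [ʈ] before /ʐ/; /ɖ/ → [b] before /β/; /b/ → [g] before /ɣ/; /d/ → [ɢ] before /q/. In each pair only place changes, matching the following consonant, while manner and voice stay constant.
Nothing changes in [təddʊ]: there the adjacent consonants already agree in place (/d/ and /d/ are both alveolar), so this form is consistent with the same rule.
The rule targets /b/ (voiced bilabial stop), which sits before the trigger /t/ (alveolar).
A voiced alveolar stop is [d], so the surface segment is [d].

[pidtɔ]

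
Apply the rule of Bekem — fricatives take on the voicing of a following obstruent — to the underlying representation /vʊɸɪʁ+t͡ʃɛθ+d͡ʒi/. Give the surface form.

/ʁ/ is a voiced uvular fricative. The following trigger /t͡ʃ/ is voiceless, so /ʁ/ must become voiceless as well.
A voiceless uvular fricative is [χ], so the surface segment is [χ].
The same rule applies at the second boundary: /θ/ → [ð] next to /d͡ʒ/.

[vʊɸɪχt͡ʃɛðd͡ʒi]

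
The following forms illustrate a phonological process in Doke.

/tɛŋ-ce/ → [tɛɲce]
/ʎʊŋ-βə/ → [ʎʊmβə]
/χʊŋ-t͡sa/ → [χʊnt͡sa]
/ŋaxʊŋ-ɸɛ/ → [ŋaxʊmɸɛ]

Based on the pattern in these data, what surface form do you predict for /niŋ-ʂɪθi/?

The data show regressive place assimilation: /ŋ/ → [ɲ] before /c/; /ŋ/ → [m] before /β/; /ŋ/ → [n] before /t͡s/; /ŋ/ → [m] before /ɸ/. In each pair only place changes, matching the following consonant, while manner and voice stay constant.
The rule targets /ŋ/ (voiced velar nasal), which sits before the trigger /ʂ/ (retroflex).
Changing only its place to retroflex gives [ɳ] — the voiced retroflex nasal.

[niɳʂɪθi]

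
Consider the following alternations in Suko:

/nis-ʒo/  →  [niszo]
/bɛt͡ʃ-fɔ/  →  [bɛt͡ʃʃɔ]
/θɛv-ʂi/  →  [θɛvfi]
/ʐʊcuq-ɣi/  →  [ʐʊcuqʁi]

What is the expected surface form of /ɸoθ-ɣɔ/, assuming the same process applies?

[ɸoθðɔ]

The data show progressive place assimilation: /ʒ/ → [z] after /s/; /f/ → [ʃ] after /t͡ʃ/; /ʂ/ → [f] after /v/; /ɣ/ → [ʁ] after /q/. In each pair only place changes, matching the preceding consonant, while manner and voice stay constant.
/ɣ/ is a voiced velar fricative. The preceding trigger /θ/ is dental, so /ɣ/ must become dental as well.
The voiced dental fricative is [ð], so /ɣ/ → [ð].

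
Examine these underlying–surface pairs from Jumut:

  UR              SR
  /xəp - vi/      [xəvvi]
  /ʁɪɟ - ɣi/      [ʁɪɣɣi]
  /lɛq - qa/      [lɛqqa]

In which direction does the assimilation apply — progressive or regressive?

The segment that alternates is /p/, which surfaces as [v] when adjacent to /v/.
The output [v] is identical to the trigger /v/ — every feature (place, manner, voicing) has been copied — so this is total assimilation.
The remaining alternation confirms this: /ɟ/ → [ɣ] before /ɣ/ — in each case the output is a copy of the following consonant.
In [lɛqqa] the two consonants at the boundary are already identical (/q/ + /q/), so the rule applies vacuously and nothing changes.
The trigger is the following segment, so the direction is regressive (anticipatory).

regressive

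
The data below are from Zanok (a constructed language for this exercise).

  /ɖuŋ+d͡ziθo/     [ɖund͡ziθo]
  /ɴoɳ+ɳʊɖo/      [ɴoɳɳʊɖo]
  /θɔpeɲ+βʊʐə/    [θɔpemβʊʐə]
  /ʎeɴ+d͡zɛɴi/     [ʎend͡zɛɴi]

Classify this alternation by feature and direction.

regressive place assimilation

Underlying /ŋ/ is realised as [n] next to /d͡z/; /d͡z/ itself does not change.
The change velar → alveolar matches the place of the following /d͡z/, identifying this as place assimilation.
Manner and voice are unchanged, so the assimilation is partial, not total.
Checking the remaining alternations: /ɲ/ → [m] before /β/ (palatal → bilabial, matching bilabial); /ɴ/ → [n] before /d͡z/ (uvular → alveolar, matching alveolar) — only place changes, and always toward the following segment.
Nothing changes in [ɴoɳɳʊɖo]: there the adjacent consonants already agree in place (/ɳ/ and /ɳ/ are both retroflex), so this form is consistent with the same rule.
The trigger is the following segment, so the direction is regressive (anticipatory).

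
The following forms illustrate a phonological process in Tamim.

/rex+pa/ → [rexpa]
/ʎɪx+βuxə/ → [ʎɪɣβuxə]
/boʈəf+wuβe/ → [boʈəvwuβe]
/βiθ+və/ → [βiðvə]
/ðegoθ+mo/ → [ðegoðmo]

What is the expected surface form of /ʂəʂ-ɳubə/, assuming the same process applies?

The data show regressive voicing assimilation: /x/ → [ɣ] before /β/; /f/ → [v] before /w/; /θ/ → [ð] before /v/; /θ/ → [ð] before /m/. In each pair only voicing changes, matching the following consonant, while place and manner stay constant.
Nothing changes in [rexpa]: there the adjacent consonants already agree in voicing (/x/ and /p/ are both voiceless), so this form is consistent with the same rule.
The rule targets /ʂ/ (voiceless retroflex fricative), which sits before the trigger /ɳ/ (voiced).
The voiced retroflex fricative is [ʐ], so /ʂ/ → [ʐ].

[ʂəʐɳubə]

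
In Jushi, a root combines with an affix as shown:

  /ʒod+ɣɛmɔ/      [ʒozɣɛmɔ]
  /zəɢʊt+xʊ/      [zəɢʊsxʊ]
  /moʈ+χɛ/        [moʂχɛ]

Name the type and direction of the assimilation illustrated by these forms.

regressive manner assimilation

Underlying /d/ is realised as [z] next to /ɣ/; /ɣ/ itself does not change.
The change stop → fricative matches the manner of the following /ɣ/, identifying this as manner assimilation.
Place and voice are unchanged, so the assimilation is partial, not total.
The other alternating forms pattern the same way: /t/ → [s] before /x/ (stop → fricative, matching a fricative); /ʈ/ → [ʂ] before /χ/ (stop → fricative, matching a fricative) — only manner changes, and always toward the following segment.
Since the segment that changes precedes the conditioning segment, the assimilation is regressive.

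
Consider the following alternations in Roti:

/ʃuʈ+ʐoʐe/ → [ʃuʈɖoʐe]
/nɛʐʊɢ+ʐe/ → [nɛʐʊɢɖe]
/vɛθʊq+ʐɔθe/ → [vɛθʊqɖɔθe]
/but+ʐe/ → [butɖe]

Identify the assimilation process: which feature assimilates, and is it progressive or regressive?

Comparing underlying and surface forms, /ʐ/ → [ɖ] is the alternation; the neighbouring /ʈ/ is constant.
/ʐ/ is a fricative while /ʈ/ is a stop; the output [ɖ] is a stop, matching the trigger — so the feature that spreads is manner.
Place and voice are unchanged, so the assimilation is partial, not total.
Checking the remaining alternations: /ʐ/ → [ɖ] after /ɢ/ (fricative → stop, matching a stop); /ʐ/ → [ɖ] after /q/ (fricative → stop, matching a stop); /ʐ/ → [ɖ] after /t/ (fricative → stop, matching a stop) — only manner changes, and always toward the preceding segment.
Since the segment that changes follows the conditioning segment, the assimilation is progressive.

progressive manner assimilation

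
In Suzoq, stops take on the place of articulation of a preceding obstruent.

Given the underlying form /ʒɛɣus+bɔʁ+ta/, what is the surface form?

[ʒɛɣusdɔʁqa]

/b/ is a voiced bilabial stop. The preceding trigger /s/ is alveolar, so /b/ must become alveolar as well.
A voiced alveolar stop is [d], so the surface segment is [d].
The same rule applies at the second boundary: /t/ → [q] next to /ʁ/.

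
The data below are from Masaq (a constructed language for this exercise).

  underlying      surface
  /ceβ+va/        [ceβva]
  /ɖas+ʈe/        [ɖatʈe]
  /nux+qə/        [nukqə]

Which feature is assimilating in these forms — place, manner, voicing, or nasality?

The segment that alternates is /s/, which surfaces as [t] when adjacent to /ʈ/.
/s/ is a fricative while /ʈ/ is a stop; the output [t] is a stop, matching the trigger — so the feature that spreads is manner.
Checking the remaining alternation: /x/ → [k] before /q/ (fricative → stop, matching a stop) — only manner changes, and always toward the following segment.
Nothing changes in [ceβva]: there the adjacent consonants already agree in manner (/β/ and /v/ are both fricatives), so this form is consistent with the same rule.

manner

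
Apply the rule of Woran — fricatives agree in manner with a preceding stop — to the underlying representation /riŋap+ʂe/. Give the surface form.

[riŋapʈe]

The rule targets /ʂ/ (voiceless retroflex fricative), which sits after the trigger /p/ (stop).
A voiceless retroflex stop is [ʈ], so the surface segment is [ʈ].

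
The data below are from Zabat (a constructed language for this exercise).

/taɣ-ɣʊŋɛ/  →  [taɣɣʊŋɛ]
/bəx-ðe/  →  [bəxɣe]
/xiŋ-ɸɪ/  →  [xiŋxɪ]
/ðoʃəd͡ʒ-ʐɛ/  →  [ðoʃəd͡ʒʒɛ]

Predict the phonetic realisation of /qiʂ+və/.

[qiʂʐə]

The data show progressive place assimilation: /ð/ → [ɣ] after /x/; /ɸ/ → [x] after /ŋ/; /ʐ/ → [ʒ] after /d͡ʒ/. In each pair only place changes, matching the preceding consonant, while manner and voice stay constant.
No alternation appears in [taɣɣʊŋɛ]: there the adjacent consonants already agree in place (/ɣ/ and /ɣ/ are both velar), so this form is consistent with the same rule.
The rule targets /v/ (voiced labiodental fricative), which sits after the trigger /ʂ/ (retroflex).
The voiced retroflex fricative is [ʐ], so /v/ → [ʐ].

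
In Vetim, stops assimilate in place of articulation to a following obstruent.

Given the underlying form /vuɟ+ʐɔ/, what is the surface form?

/ɟ/ is a voiced palatal stop. The following trigger /ʐ/ is retroflex, so /ɟ/ must become retroflex as well.
A voiced retroflex stop is [ɖ], so the surface segment is [ɖ].

[vuɖʐɔ]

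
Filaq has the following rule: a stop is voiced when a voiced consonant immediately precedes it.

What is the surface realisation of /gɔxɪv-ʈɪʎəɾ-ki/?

/ʈ/ is a voiceless retroflex stop. The preceding trigger /v/ is voiced, so /ʈ/ must become voiced as well.
The voiced retroflex stop is [ɖ], so /ʈ/ → [ɖ].
The same rule applies at the second boundary: /k/ → [g] next to /ɾ/.

[gɔxɪvɖɪʎəɾgi]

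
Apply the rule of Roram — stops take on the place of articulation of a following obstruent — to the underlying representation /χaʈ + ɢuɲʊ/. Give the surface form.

The rule targets /ʈ/ (voiceless retroflex stop), which sits before the trigger /ɢ/ (uvular).
Changing only its place to uvular gives [q] — the voiceless uvular stop.

[χaqɢuɲʊ]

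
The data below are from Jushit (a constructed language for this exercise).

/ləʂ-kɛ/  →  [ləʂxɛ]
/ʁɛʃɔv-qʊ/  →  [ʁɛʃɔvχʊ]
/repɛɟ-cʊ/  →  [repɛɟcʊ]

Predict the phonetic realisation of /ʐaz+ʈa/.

[ʐazʂa]

The data show progressive manner assimilation: /k/ → [x] after /ʂ/; /q/ → [χ] after /v/. In each pair only manner changes, matching the preceding consonant, while place and voice stay constant.
Nothing changes in [repɛɟcʊ]: there the adjacent consonants already agree in manner (/c/ and /ɟ/ are both stops), so this form is consistent with the same rule.
The rule targets /ʈ/ (voiceless retroflex stop), which sits after the trigger /z/ (fricative).
Changing only its manner to fricative gives [ʂ] — the voiceless retroflex fricative.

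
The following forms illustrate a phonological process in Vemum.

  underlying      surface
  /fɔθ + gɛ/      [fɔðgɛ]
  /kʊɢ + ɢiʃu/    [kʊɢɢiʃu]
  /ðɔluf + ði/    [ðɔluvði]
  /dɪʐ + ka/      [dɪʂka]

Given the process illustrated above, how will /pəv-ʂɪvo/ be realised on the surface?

The data show regressive voicing assimilation: /θ/ → [ð] before /g/; /f/ → [v] before /ð/; /ʐ/ → [ʂ] before /k/. In each pair only voicing changes, matching the following consonant, while place and manner stay constant.
No alternation appears in [kʊɢɢiʃu]: there the adjacent consonants already agree in voicing (/ɢ/ and /ɢ/ are both voiced), so this form is consistent with the same rule.
/v/ is a voiced labiodental fricative. The following trigger /ʂ/ is voiceless, so /v/ must become voiceless as well.
The voiceless labiodental fricative is [f], so /v/ → [f].

[pəfʂɪvo]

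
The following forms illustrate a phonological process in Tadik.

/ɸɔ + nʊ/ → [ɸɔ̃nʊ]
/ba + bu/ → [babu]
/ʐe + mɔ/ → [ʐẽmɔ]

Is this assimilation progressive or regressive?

regressive

The vowel /ɔ/ surfaces as nasalised [ɔ̃] next to the following nasal /n/ — it has acquired the [+nasal] feature of its neighbour.
Likewise in the remaining data: /e/ → [ẽ] before /m/ — each time a vowel is nasalised next to a following nasal.
No change occurs in [babu] because the vowel at the boundary is adjacent to an oral consonant, not a nasal (/a/ next to /b/).
Because the conditioning nasal is to the right of the vowel that changes, the process is regressive (anticipatory).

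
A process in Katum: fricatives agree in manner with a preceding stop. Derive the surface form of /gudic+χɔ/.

The rule targets /χ/ (voiceless uvular fricative), which sits after the trigger /c/ (stop).
Changing only its manner to stop gives [q] — the voiceless uvular stop.

[gudicqɔ]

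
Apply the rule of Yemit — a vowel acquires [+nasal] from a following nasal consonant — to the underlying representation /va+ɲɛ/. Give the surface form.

The vowel /a/ is adjacent to the following nasal /ɲ/, so it acquires [+nasal] and surfaces as [ã].

[vãɲɛ]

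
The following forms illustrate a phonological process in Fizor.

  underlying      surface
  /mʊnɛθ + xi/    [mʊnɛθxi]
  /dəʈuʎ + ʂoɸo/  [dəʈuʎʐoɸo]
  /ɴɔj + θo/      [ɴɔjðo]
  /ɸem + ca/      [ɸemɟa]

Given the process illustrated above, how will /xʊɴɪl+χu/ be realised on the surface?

[xʊɴɪlʁu]

The data show progressive voicing assimilation: /ʂ/ → [ʐ] after /ʎ/; /θ/ → [ð] after /j/; /c/ → [ɟ] after /m/. In each pair only voicing changes, matching the preceding consonant, while place and manner stay constant.
Nothing changes in [mʊnɛθxi]: there the adjacent consonants already agree in voicing (/x/ and /θ/ are both voiceless), so this form is consistent with the same rule.
/χ/ is a voiceless uvular fricative. The preceding trigger /l/ is voiced, so /χ/ must become voiced as well.
Changing only its voicing to voiced gives [ʁ] — the voiced uvular fricative.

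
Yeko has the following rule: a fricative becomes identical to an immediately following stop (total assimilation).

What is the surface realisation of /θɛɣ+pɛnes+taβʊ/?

[θɛppɛnettaβʊ]

/ɣ/ is the segment targeted by the rule; it sits immediately before /p/, so it assimilates completely and surfaces as [p].
At the second juncture, /s/ likewise becomes [t] adjacent to /t/.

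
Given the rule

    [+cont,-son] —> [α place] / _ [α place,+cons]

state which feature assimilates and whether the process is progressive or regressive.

The shared variable α links the value of the place features (abbreviated [place]) on the target to the same value on the neighbouring segment, so place is the feature that assimilates.
Since the environment is written after the underscore, the trigger follows the target; the direction is regressive.

regressive place assimilation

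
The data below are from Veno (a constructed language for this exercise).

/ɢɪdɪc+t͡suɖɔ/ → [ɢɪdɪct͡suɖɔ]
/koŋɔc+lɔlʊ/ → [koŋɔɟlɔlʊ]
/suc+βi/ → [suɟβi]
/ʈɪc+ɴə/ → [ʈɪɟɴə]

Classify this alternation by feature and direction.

regressive voicing assimilation

Comparing underlying and surface forms, /c/ → [ɟ] is the alternation; the neighbouring /l/ is constant.
The change voiceless → voiced matches the voicing of the following /l/, identifying this as voicing assimilation.
Place and manner are unchanged, so the assimilation is partial, not total.
Checking the remaining alternations: /c/ → [ɟ] before /β/ (voiceless → voiced, matching voiced); /c/ → [ɟ] before /ɴ/ (voiceless → voiced, matching voiced) — only voicing changes, and always toward the following segment.
Nothing changes in [ɢɪdɪct͡suɖɔ]: there the adjacent consonants already agree in voicing (/c/ and /t͡s/ are both voiceless), so this form is consistent with the same rule.
The trigger is the following segment, so the direction is regressive (anticipatory).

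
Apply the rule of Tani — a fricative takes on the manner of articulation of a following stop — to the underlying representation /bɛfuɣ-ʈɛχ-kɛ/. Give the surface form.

[bɛfugʈɛqkɛ]

/ɣ/ is a voiced velar fricative. The following trigger /ʈ/ is a stop, so /ɣ/ must become a stop as well.
A voiced velar stop is [g], so the surface segment is [g].
At the second juncture, /χ/ likewise becomes [q] adjacent to /k/.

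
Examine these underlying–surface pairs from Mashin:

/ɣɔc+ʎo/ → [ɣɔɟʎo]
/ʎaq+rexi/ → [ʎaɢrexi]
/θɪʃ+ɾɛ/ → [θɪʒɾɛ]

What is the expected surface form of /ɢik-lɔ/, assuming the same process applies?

The data show regressive voicing assimilation: /c/ → [ɟ] before /ʎ/; /q/ → [ɢ] before /r/; /ʃ/ → [ʒ] before /ɾ/. In each pair only voicing changes, matching the following consonant, while place and manner stay constant.
The rule targets /k/ (voiceless velar stop), which sits before the trigger /l/ (voiced).
The voiced velar stop is [g], so /k/ → [g].

[ɢiglɔ]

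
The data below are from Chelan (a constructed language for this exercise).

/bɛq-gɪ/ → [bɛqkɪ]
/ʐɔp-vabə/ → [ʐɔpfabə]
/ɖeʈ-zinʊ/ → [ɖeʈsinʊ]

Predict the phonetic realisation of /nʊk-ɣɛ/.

[nʊkxɛ]

The data show progressive voicing assimilation: /g/ → [k] after /q/; /v/ → [f] after /p/; /z/ → [s] after /ʈ/. In each pair only voicing changes, matching the preceding consonant, while place and manner stay constant.
/ɣ/ is a voiced velar fricative. The preceding trigger /k/ is voiceless, so /ɣ/ must become voiceless as well.
A voiceless velar fricative is [x], so the surface segment is [x].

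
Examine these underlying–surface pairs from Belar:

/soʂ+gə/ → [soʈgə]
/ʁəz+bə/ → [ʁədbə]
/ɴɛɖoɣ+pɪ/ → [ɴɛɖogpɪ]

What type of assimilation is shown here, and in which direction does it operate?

regressive manner assimilation

Underlying /ʂ/ is realised as [ʈ] next to /g/; /g/ itself does not change.
The change fricative → stop matches the manner of the following /g/, identifying this as manner assimilation.
Place and voice are unchanged, so the assimilation is partial, not total.
The same holds elsewhere in the data: /z/ → [d] before /b/ (fricative → stop, matching a stop); /ɣ/ → [g] before /p/ (fricative → stop, matching a stop) — only manner changes, and always toward the following segment.
Since the segment that changes precedes the conditioning segment, the assimilation is regressive.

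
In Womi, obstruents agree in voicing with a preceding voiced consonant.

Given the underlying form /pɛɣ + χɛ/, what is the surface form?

[pɛɣʁɛ]

/χ/ is a voiceless uvular fricative. The preceding trigger /ɣ/ is voiced, so /χ/ must become voiced as well.
The voiced uvular fricative is [ʁ], so /χ/ → [ʁ].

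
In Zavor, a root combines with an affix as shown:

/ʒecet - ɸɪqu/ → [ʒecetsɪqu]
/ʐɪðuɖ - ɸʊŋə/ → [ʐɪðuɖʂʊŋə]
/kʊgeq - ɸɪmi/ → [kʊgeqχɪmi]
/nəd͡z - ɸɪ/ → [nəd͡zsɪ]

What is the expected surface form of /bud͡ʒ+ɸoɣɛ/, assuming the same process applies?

The data show progressive place assimilation: /ɸ/ → [s] after /t/; /ɸ/ → [ʂ] after /ɖ/; /ɸ/ → [χ] after /q/; /ɸ/ → [s] after /d͡z/. In each pair only place changes, matching the preceding consonant, while manner and voice stay constant.
/ɸ/ is a voiceless bilabial fricative. The preceding trigger /d͡ʒ/ is postalveolar, so /ɸ/ must become postalveolar as well.
A voiceless postalveolar fricative is [ʃ], so the surface segment is [ʃ].

[bud͡ʒʃoɣɛ]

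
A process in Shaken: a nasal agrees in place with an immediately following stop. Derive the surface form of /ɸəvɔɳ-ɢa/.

[ɸəvɔɴɢa]

/ɳ/ is a voiced retroflex nasal. The following trigger /ɢ/ is uvular, so /ɳ/ must become uvular as well.
A voiced uvular nasal is [ɴ], so the surface segment is [ɴ].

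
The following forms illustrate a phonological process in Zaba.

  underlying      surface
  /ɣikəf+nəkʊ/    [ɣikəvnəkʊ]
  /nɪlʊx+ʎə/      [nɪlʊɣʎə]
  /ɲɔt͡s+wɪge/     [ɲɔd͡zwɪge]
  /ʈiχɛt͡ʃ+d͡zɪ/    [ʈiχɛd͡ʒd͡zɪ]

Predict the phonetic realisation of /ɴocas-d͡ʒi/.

[ɴocazd͡ʒi]

The data show regressive voicing assimilation: /f/ → [v] before /n/; /x/ → [ɣ] before /ʎ/; /t͡s/ → [d͡z] before /w/; /t͡ʃ/ → [d͡ʒ] before /d͡z/. In each pair only voicing changes, matching the following consonant, while place and manner stay constant.
/s/ is a voiceless alveolar fricative. The following trigger /d͡ʒ/ is voiced, so /s/ must become voiced as well.
A voiced alveolar fricative is [z], so the surface segment is [z].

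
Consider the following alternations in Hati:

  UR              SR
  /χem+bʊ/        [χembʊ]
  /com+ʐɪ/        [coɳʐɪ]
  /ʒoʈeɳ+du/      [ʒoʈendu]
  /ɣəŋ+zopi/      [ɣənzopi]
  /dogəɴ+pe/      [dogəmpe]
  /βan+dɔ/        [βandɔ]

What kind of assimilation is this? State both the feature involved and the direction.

regressive place assimilation

The segment that alternates is /m/, which surfaces as [ɳ] when adjacent to /ʐ/.
/m/ is bilabial while /ʐ/ is retroflex; the output [ɳ] is retroflex, matching the trigger — so the feature that spreads is place.
Manner and voice are unchanged, so the assimilation is partial, not total.
The other alternating forms pattern the same way: /ɳ/ → [n] before /d/ (retroflex → alveolar, matching alveolar); /ŋ/ → [n] before /z/ (velar → alveolar, matching alveolar); /ɴ/ → [m] before /p/ (uvular → bilabial, matching bilabial) — only place changes, and always toward the following segment.
No alternation appears in [χembʊ], [βandɔ]: there the adjacent consonants already agree in place (/m/ and /b/ are both bilabial; /n/ and /d/ are both alveolar), so these forms are consistent with the same rule.
Since the segment that changes precedes the conditioning segment, the assimilation is regressive.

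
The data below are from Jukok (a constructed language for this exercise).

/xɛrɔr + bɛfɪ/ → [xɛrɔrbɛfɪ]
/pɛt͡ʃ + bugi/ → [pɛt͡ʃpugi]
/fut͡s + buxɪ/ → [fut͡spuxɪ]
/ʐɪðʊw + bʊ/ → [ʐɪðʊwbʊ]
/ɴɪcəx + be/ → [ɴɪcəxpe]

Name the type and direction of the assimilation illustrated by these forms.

progressive voicing assimilation

Comparing underlying and surface forms, /b/ → [p] is the alternation; the neighbouring /t͡ʃ/ is constant.
/b/ is voiced while /t͡ʃ/ is voiceless; the output [p] is voiceless, matching the trigger — so the feature that spreads is voicing.
Place and manner are unchanged, so the assimilation is partial, not total.
The same holds elsewhere in the data: /b/ → [p] after /t͡s/ (voiced → voiceless, matching voiceless); /b/ → [p] after /x/ (voiced → voiceless, matching voiceless) — only voicing changes, and always toward the preceding segment.
Nothing changes in [xɛrɔrbɛfɪ], [ʐɪðʊwbʊ]: there the adjacent consonants already agree in voicing (/b/ and /r/ are both voiced; /b/ and /w/ are both voiced), so these forms are consistent with the same rule.
The trigger is the preceding segment, so the direction is progressive (perseverative).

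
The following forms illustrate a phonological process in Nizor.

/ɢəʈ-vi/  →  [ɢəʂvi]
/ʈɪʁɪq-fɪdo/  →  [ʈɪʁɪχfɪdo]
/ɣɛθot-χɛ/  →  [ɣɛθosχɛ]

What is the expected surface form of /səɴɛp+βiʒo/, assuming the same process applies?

The data show regressive manner assimilation: /ʈ/ → [ʂ] before /v/; /q/ → [χ] before /f/; /t/ → [s] before /χ/. In each pair only manner changes, matching the following consonant, while place and voice stay constant.
The rule targets /p/ (voiceless bilabial stop), which sits before the trigger /β/ (fricative).
A voiceless bilabial fricative is [ɸ], so the surface segment is [ɸ].

[səɴɛɸβiʒo]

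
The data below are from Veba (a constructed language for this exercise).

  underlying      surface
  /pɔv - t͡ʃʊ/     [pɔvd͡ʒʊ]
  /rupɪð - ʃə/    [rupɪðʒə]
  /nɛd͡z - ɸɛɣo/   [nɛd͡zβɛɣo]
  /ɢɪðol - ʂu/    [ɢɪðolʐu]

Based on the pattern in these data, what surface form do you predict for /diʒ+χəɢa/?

[diʒʁəɢa]

The data show progressive voicing assimilation: /t͡ʃ/ → [d͡ʒ] after /v/; /ʃ/ → [ʒ] after /ð/; /ɸ/ → [β] after /d͡z/; /ʂ/ → [ʐ] after /l/. In each pair only voicing changes, matching the preceding consonant, while place and manner stay constant.
The rule targets /χ/ (voiceless uvular fricative), which sits after the trigger /ʒ/ (voiced).
A voiced uvular fricative is [ʁ], so the surface segment is [ʁ].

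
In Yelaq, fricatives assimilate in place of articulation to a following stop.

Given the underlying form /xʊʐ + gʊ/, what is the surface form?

[xʊɣgʊ]

The rule targets /ʐ/ (voiced retroflex fricative), which sits before the trigger /g/ (velar).
A voiced velar fricative is [ɣ], so the surface segment is [ɣ].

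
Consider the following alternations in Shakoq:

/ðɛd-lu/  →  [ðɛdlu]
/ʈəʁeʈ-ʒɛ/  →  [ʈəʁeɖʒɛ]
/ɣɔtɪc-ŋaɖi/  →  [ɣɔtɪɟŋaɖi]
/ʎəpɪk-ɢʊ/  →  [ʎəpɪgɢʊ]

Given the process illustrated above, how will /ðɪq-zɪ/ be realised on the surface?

[ðɪɢzɪ]

The data show regressive voicing assimilation: /ʈ/ → [ɖ] before /ʒ/; /c/ → [ɟ] before /ŋ/; /k/ → [g] before /ɢ/. In each pair only voicing changes, matching the following consonant, while place and manner stay constant.
No alternation appears in [ðɛdlu]: there the adjacent consonants already agree in voicing (/d/ and /l/ are both voiced), so this form is consistent with the same rule.
The rule targets /q/ (voiceless uvular stop), which sits before the trigger /z/ (voiced).
A voiced uvular stop is [ɢ], so the surface segment is [ɢ].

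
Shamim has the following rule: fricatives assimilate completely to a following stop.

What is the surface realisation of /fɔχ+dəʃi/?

/χ/ is the segment targeted by the rule; it sits immediately before /d/, so it assimilates completely and surfaces as [d].

[fɔddəʃi]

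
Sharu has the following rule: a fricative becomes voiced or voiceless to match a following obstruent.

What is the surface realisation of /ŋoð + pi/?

[ŋoθpi]

The rule targets /ð/ (voiced dental fricative), which sits before the trigger /p/ (voiceless).
Changing only its voicing to voiceless gives [θ] — the voiceless dental fricative.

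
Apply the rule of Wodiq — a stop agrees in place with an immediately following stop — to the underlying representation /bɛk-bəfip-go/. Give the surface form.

/k/ is a voiceless velar stop. The following trigger /b/ is bilabial, so /k/ must become bilabial as well.
Changing only its place to bilabial gives [p] — the voiceless bilabial stop.
The same rule applies at the second boundary: /p/ → [k] next to /g/.

[bɛpbəfikgo]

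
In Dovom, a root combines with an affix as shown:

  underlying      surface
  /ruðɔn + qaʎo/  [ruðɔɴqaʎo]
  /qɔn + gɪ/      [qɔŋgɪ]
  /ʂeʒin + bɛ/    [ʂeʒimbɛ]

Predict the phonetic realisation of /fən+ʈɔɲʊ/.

[fəɳʈɔɲʊ]

The data show regressive place assimilation: /n/ → [ɴ] before /q/; /n/ → [ŋ] before /g/; /n/ → [m] before /b/. In each pair only place changes, matching the following consonant, while manner and voice stay constant.
The rule targets /n/ (voiced alveolar nasal), which sits before the trigger /ʈ/ (retroflex).
Changing only its place to retroflex gives [ɳ] — the voiced retroflex nasal.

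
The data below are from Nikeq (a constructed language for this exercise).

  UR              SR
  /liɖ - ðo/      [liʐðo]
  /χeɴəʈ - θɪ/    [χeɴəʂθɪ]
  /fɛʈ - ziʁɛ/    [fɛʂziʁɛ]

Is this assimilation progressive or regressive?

The segment that alternates is /ɖ/, which surfaces as [ʐ] when adjacent to /ð/.
The change stop → fricative matches the manner of the following /ð/, identifying this as manner assimilation.
Checking the remaining alternations: /ʈ/ → [ʂ] before /θ/ (stop → fricative, matching a fricative); /ʈ/ → [ʂ] before /z/ (stop → fricative, matching a fricative) — only manner changes, and always toward the following segment.
The trigger is the following segment, so the direction is regressive (anticipatory).

regressive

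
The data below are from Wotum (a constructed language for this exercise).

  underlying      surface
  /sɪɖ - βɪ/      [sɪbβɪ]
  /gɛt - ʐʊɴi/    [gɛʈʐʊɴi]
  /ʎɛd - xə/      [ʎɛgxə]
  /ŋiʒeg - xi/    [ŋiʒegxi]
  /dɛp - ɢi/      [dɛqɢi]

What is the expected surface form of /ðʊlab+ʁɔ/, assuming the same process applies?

[ðʊlaɢʁɔ]

The data show regressive place assimilation: /ɖ/ → [b] before /β/; /t/ → [ʈ] before /ʐ/; /d/ → [g] before /x/; /p/ → [q] before /ɢ/. In each pair only place changes, matching the following consonant, while manner and voice stay constant.
No alternation appears in [ŋiʒegxi]: there the adjacent consonants already agree in place (/g/ and /x/ are both velar), so this form is consistent with the same rule.
The rule targets /b/ (voiced bilabial stop), which sits before the trigger /ʁ/ (uvular).
Changing only its place to uvular gives [ɢ] — the voiced uvular stop.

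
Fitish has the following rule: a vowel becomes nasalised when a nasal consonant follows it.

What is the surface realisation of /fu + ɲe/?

/u/ sits next to the nasal /ɲ/ and is therefore nasalised to [ũ].

[fũɲe]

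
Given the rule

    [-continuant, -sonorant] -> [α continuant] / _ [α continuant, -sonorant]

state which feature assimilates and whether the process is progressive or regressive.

regressive manner assimilation

The shared variable α links the value of [continuant] on the target to that of the neighbouring obstruent. [continuant] distinguishes stops from fricatives — a manner-of-articulation feature — so this is manner assimilation.
Since the environment is written after the underscore, the trigger follows the target; the direction is regressive.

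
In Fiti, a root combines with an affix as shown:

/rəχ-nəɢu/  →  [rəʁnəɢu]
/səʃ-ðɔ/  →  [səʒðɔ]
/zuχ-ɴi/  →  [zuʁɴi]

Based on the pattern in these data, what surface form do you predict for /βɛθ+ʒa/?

[βɛðʒa]

The data show regressive voicing assimilation: /χ/ → [ʁ] before /n/; /ʃ/ → [ʒ] before /ð/; /χ/ → [ʁ] before /ɴ/. In each pair only voicing changes, matching the following consonant, while place and manner stay constant.
/θ/ is a voiceless dental fricative. The following trigger /ʒ/ is voiced, so /θ/ must become voiced as well.
The voiced dental fricative is [ð], so /θ/ → [ð].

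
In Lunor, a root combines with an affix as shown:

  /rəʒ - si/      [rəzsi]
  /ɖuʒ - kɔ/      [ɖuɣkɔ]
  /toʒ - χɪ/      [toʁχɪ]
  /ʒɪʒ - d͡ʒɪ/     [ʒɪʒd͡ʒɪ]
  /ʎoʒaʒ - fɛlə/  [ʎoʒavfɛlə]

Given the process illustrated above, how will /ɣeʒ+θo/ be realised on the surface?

The data show regressive place assimilation: /ʒ/ → [z] before /s/; /ʒ/ → [ɣ] before /k/; /ʒ/ → [ʁ] before /χ/; /ʒ/ → [v] before /f/. In each pair only place changes, matching the following consonant, while manner and voice stay constant.
No alternation appears in [ʒɪʒd͡ʒɪ]: there the adjacent consonants already agree in place (/ʒ/ and /d͡ʒ/ are both postalveolar), so this form is consistent with the same rule.
The rule targets /ʒ/ (voiced postalveolar fricative), which sits before the trigger /θ/ (dental).
A voiced dental fricative is [ð], so the surface segment is [ð].

[ɣeðθo]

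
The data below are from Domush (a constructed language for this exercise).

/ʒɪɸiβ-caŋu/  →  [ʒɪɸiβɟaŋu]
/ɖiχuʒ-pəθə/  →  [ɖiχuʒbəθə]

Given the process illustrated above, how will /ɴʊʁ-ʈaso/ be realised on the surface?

The data show progressive voicing assimilation: /c/ → [ɟ] after /β/; /p/ → [b] after /ʒ/. In each pair only voicing changes, matching the preceding consonant, while place and manner stay constant.
The rule targets /ʈ/ (voiceless retroflex stop), which sits after the trigger /ʁ/ (voiced).
Changing only its voicing to voiced gives [ɖ] — the voiced retroflex stop.

[ɴʊʁɖaso]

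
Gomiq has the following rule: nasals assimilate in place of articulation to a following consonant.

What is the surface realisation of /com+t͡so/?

The rule targets /m/ (voiced bilabial nasal), which sits before the trigger /t͡s/ (alveolar).
Changing only its place to alveolar gives [n] — the voiced alveolar nasal.

[cont͡so]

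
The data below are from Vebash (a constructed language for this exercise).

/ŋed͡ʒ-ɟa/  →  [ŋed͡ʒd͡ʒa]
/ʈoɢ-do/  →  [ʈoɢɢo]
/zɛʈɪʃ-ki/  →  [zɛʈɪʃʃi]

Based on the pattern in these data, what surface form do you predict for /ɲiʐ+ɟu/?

[ɲiʐʐu]

The data show progressive total assimilation (/ɟ/ → [d͡ʒ] after /d͡ʒ/; /d/ → [ɢ] after /ɢ/; /k/ → [ʃ] after /ʃ/): in every case the target segment becomes identical to its preceding neighbour, copying more than a single feature.
/ɟ/ is the segment targeted by the rule; it sits immediately after /ʐ/, so it assimilates completely and surfaces as [ʐ].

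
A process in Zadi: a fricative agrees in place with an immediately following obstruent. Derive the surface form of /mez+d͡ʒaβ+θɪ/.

[meʒd͡ʒaðθɪ]

/z/ is a voiced alveolar fricative. The following trigger /d͡ʒ/ is postalveolar, so /z/ must become postalveolar as well.
A voiced postalveolar fricative is [ʒ], so the surface segment is [ʒ].
The same rule applies at the second boundary: /β/ → [ð] next to /θ/.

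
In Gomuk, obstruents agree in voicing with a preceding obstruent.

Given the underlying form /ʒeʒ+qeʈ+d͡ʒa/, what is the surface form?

[ʒeʒɢeʈt͡ʃa]

The rule targets /q/ (voiceless uvular stop), which sits after the trigger /ʒ/ (voiced).
A voiced uvular stop is [ɢ], so the surface segment is [ɢ].
At the second juncture, /d͡ʒ/ likewise becomes [t͡ʃ] adjacent to /ʈ/.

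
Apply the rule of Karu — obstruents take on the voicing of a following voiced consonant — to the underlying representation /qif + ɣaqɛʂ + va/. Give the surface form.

[qivɣaqɛʐva]

/f/ is a voiceless labiodental fricative. The following trigger /ɣ/ is voiced, so /f/ must become voiced as well.
A voiced labiodental fricative is [v], so the surface segment is [v].
The same rule applies at the second boundary: /ʂ/ → [ʐ] next to /v/.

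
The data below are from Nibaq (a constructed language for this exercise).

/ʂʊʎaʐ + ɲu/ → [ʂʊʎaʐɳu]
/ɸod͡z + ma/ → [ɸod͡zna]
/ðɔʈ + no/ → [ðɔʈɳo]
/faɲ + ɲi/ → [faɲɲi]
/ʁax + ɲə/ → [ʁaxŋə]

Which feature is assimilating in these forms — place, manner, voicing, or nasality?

Underlying /ɲ/ is realised as [ɳ] next to /ʐ/; /ʐ/ itself does not change.
/ɲ/ is palatal while /ʐ/ is retroflex; the output [ɳ] is retroflex, matching the trigger — so the feature that spreads is place.
The same holds elsewhere in the data: /m/ → [n] after /d͡z/ (bilabial → alveolar, matching alveolar); /n/ → [ɳ] after /ʈ/ (alveolar → retroflex, matching retroflex); /ɲ/ → [ŋ] after /x/ (palatal → velar, matching velar) — only place changes, and always toward the preceding segment.
No alternation appears in [faɲɲi]: there the adjacent consonants already agree in place (/ɲ/ and /ɲ/ are both palatal), so this form is consistent with the same rule.

place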